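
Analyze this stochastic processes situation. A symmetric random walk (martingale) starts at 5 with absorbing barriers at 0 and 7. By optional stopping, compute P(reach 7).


By optional stopping theorem: E(M at tau) = M(0) = 5
P(hit 7)*7 + P(hit 0)*0 = 5
P(hit 7) = (5 - 0)/(7 - 0) = 5/7 = 0.7143

0.7143


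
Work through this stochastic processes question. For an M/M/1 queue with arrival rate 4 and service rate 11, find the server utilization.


rho = lambda/mu
= 4/11
= 0.3636

0.3636


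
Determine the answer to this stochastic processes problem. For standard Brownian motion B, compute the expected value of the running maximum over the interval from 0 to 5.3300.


E(max B(s)) = sqrt(2t/pi)
= sqrt(2*5.3300/pi)
= sqrt(3.3932)
= 1.8421

1.8421


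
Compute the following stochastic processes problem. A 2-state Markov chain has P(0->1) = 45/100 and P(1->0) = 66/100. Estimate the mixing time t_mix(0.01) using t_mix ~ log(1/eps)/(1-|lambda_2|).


lambda_2 = |1 - p01 - p10| = |1 - 0.4500 - 0.6600| = 0.1100
t_mix ~ log(1/eps)/(1 - |lambda_2|)
= log(100)/(1 - 0.1100) = 4.6052/0.8900
= 5.1743

5.1743


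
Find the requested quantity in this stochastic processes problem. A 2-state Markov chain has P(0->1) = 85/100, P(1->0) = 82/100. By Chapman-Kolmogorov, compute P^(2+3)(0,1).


P^5 = P^2 * P^3
Computing via matrix multiplication of the transition matrix.
Entry (0,1) of P^5 = 0.5777

0.5777


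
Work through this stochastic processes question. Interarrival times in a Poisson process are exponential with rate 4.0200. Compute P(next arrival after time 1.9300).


P(X > t) = exp(-lambda * t)
= exp(-4.0200 * 1.9300)
= exp(-7.7586) = 4.2705e-04

4.2705e-04


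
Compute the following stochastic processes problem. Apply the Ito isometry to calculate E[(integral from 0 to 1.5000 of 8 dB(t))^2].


By Ito isometry: E[(int f dB)^2] = int f^2 dt
= 8^2 * 1.5000
= 64 * 1.5000 = 96.0000

96.0000


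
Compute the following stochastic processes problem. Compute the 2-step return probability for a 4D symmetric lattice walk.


P(return in 2 steps) = P(reverse first step) = 1/(2d)
= 1/8
= 0.1250

0.1250


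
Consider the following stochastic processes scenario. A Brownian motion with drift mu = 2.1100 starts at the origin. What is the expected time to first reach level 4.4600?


Expected first passage time = a/mu
= 4.4600/2.1100
= 2.1137

2.1137


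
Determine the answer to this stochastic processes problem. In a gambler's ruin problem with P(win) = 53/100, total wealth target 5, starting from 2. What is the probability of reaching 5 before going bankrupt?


Gambler's ruin formula:
r = q/p = 0.4700/0.5300 = 0.8868
P(win) = (1 - r^i)/(1 - r^N)
= (1 - 0.8868^2)/(1 - 0.8868^5)
= 0.4730

0.4730


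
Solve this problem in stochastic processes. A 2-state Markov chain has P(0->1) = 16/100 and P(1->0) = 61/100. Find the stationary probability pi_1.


Stationary distribution: pi_0 = p10/(p01+p10), pi_1 = p01/(p01+p10)
p01 = 0.1600, p10 = 0.6100
pi_1 = 0.2078

0.2078


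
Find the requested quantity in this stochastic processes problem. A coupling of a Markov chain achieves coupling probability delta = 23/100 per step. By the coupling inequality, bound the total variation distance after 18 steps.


TV distance bound <= (1-delta)^n
= (1 - 0.2300)^18
= 0.7700^18
= 0.0091

0.0091


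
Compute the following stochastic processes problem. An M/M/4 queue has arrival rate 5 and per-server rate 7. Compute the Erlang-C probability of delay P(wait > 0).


a = lambda/mu = 0.7143
rho = a/c = 0.1786
Erlang-C formula applied:
C(c,a) = 0.0065

0.0065


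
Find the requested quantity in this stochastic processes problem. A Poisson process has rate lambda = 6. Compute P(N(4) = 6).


P(N(t)=k) = (lambda*t)^k * exp(-lambda*t) / k!
lambda*t = 24
= 24^6 * exp(-24) / 6!
= 191102976 * 3.7751e-11 / 720
= 1.0020e-05

1.0020e-05


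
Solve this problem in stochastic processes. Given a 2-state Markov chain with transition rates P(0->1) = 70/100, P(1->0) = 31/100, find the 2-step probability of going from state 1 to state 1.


Computing P^2 by matrix multiplication.
P = [[0.3000, 0.7000], [0.3100, 0.6900]]
After raising P to the power 2:
P^2(1,1) = 0.6931

0.6931


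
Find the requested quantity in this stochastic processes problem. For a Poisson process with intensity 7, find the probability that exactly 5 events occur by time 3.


P(N(t)=k) = (lambda*t)^k * exp(-lambda*t) / k!
lambda*t = 21
= 21^5 * exp(-21) / 5!
= 4084101 * 7.5826e-10 / 120
= 2.5807e-05

2.5807e-05


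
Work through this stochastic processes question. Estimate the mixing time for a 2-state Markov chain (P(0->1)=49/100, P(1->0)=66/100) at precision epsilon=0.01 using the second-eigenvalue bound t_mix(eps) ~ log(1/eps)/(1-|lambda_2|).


lambda_2 = |1 - p01 - p10| = |1 - 0.4900 - 0.6600| = 0.1500
t_mix ~ log(1/eps)/(1 - |lambda_2|)
= log(100)/(1 - 0.1500) = 4.6052/0.8500
= 5.4178

5.4178


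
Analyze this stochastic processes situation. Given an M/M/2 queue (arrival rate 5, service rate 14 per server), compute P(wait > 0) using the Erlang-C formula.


a = lambda/mu = 0.3571
rho = a/c = 0.1786
Erlang-C formula applied:
C(c,a) = 0.0541

0.0541


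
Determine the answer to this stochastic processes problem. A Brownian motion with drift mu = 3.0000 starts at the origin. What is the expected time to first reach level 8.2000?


Expected first passage time = a/mu
= 8.2000/3.0000
= 2.7333

2.7333


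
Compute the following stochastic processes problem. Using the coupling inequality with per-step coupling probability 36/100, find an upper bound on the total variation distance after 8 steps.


TV distance bound <= (1-delta)^n
= (1 - 0.3600)^8
= 0.6400^8
= 0.0281

0.0281


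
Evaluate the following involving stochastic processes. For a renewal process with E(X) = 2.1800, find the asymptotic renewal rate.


Long-run renewal rate = 1/E(X)
= 1/2.1800
= 0.4587

0.4587


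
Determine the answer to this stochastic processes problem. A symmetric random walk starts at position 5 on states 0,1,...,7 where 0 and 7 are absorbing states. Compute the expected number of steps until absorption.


For symmetric RW on 0,...,N with absorbing barriers, E(i) = i*(N-i)
E(5) = 5 * 2 = 10

10


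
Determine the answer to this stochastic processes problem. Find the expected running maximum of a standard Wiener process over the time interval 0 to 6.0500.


E(max B(s)) = sqrt(2t/pi)
= sqrt(2*6.0500/pi)
= sqrt(3.8515)
= 1.9625

1.9625


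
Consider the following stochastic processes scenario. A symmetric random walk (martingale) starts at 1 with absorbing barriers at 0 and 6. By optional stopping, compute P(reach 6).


By optional stopping theorem: E(M at tau) = M(0) = 1
P(hit 6)*6 + P(hit 0)*0 = 1
P(hit 6) = (1 - 0)/(6 - 0) = 1/6 = 0.1667

0.1667


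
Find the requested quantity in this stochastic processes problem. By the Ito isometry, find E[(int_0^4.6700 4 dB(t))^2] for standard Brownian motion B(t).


By Ito isometry: E[(int f dB)^2] = int f^2 dt
= 4^2 * 4.6700
= 16 * 4.6700 = 74.7200

74.7200


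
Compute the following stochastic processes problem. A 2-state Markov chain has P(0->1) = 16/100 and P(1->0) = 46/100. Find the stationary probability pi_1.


Stationary distribution: pi_0 = p10/(p01+p10), pi_1 = p01/(p01+p10)
p01 = 0.1600, p10 = 0.4600
pi_1 = 0.2581

0.2581


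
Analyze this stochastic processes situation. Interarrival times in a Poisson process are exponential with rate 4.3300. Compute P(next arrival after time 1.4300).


P(X > t) = exp(-lambda * t)
= exp(-4.3300 * 1.4300)
= exp(-6.1919) = 0.0020

0.0020


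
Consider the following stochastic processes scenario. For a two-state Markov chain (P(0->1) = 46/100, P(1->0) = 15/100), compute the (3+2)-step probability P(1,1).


P^5 = P^3 * P^2
Computing via matrix multiplication of the transition matrix.
Entry (1,1) of P^5 = 0.7563

0.7563


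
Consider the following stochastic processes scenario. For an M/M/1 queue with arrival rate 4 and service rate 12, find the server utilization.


rho = lambda/mu
= 4/12
= 0.3333

0.3333


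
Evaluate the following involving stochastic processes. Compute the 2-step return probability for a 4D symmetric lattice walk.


P(return in 2 steps) = P(reverse first step) = 1/(2d)
= 1/8
= 0.1250

0.1250


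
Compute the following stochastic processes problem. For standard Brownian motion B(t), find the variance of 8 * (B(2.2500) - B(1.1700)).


Var(alpha*(B(t)-B(s))) = alpha^2 * (t-s)
= 8^2 * (2.2500 - 1.1700)
= 64 * 1.0800
= 69.1200

69.1200


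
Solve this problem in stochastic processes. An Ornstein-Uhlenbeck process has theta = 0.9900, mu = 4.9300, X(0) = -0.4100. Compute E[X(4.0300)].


E[X(t)] = mu + (X(0) - mu)*exp(-theta*t)
= 4.9300 + (-0.4100 - 4.9300)*exp(-0.9900*4.0300)
= 4.9300 + -5.3400 * 0.0185
= 4.8312

4.8312


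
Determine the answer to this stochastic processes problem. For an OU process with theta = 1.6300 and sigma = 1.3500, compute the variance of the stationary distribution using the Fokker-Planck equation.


Stationary variance = sigma^2 / (2*theta)
= 1.3500^2 / (2*1.6300)
= 1.8225 / 3.2600
= 0.5590

0.5590


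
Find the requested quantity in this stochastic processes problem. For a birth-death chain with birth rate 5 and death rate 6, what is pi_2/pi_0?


For birth-death process, pi_n/pi_0 = (lambda/mu)^n
= (5/6)^2
= 0.6944

0.6944


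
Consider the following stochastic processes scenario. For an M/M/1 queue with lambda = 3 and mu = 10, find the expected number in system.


rho = 3/10 = 0.3000
L = rho/(1-rho)
= 0.3000/0.7000
= 0.4286

0.4286


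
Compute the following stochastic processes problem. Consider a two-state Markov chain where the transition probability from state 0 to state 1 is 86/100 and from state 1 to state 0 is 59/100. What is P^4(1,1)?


Computing P^4 by matrix multiplication.
P = [[0.1400, 0.8600], [0.5900, 0.4100]]
After raising P to the power 4:
P^4(1,1) = 0.6098

0.6098


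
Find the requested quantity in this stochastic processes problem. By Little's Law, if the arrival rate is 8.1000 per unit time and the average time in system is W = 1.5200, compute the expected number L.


Little's Law: L = lambda * W
= 8.1000 * 1.5200
= 12.3120

12.3120


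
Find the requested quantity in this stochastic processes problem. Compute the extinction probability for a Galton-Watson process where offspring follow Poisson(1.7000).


Since mu = 1.7000 > 1, extinction prob q < 1.
Solve s = exp(mu*(s-1)) iteratively.
q = 0.3088

0.3088


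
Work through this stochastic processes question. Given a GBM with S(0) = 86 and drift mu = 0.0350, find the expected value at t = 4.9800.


E[S(t)] = S(0) * exp(mu * t)
= 86 * exp(0.0350 * 4.9800)
= 86 * 1.1904
= 102.3755

102.3755


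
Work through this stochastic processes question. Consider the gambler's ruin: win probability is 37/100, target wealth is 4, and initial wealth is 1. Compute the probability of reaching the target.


Gambler's ruin formula:
r = q/p = 0.6300/0.3700 = 1.7027
P(win) = (1 - r^i)/(1 - r^N)
= (1 - 1.7027^1)/(1 - 1.7027^4)
= 0.0949

0.0949


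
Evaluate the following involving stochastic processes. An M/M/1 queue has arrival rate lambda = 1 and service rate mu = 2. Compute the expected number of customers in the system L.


rho = 1/2 = 0.5000
L = rho/(1-rho)
= 0.5000/0.5000
= 1.0000

1.0000


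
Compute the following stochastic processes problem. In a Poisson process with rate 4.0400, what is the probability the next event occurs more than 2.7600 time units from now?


P(X > t) = exp(-lambda * t)
= exp(-4.0400 * 2.7600)
= exp(-11.1504) = 1.4370e-05

1.4370e-05


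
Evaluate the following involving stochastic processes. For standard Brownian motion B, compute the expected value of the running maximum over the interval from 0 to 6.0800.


E(max B(s)) = sqrt(2t/pi)
= sqrt(2*6.0800/pi)
= sqrt(3.8706)
= 1.9674

1.9674


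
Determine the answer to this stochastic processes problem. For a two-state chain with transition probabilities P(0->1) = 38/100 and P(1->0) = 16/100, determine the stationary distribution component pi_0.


Stationary distribution: pi_0 = p10/(p01+p10), pi_1 = p01/(p01+p10)
p01 = 0.3800, p10 = 0.1600
pi_0 = 0.2963

0.2963


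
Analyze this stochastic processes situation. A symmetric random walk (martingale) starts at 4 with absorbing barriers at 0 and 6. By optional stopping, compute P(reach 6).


By optional stopping theorem: E(M at tau) = M(0) = 4
P(hit 6)*6 + P(hit 0)*0 = 4
P(hit 6) = (4 - 0)/(6 - 0) = 2/3 = 0.6667

0.6667


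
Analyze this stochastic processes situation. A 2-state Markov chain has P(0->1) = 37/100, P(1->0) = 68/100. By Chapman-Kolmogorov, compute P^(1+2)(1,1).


P^3 = P^1 * P^2
Computing via matrix multiplication of the transition matrix.
Entry (1,1) of P^3 = 0.3523

0.3523


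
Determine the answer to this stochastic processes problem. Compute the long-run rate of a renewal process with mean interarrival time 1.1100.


Long-run renewal rate = 1/E(X)
= 1/1.1100
= 0.9009

0.9009


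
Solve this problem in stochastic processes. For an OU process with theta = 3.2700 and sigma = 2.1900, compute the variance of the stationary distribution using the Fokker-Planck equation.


Stationary variance = sigma^2 / (2*theta)
= 2.1900^2 / (2*3.2700)
= 4.7961 / 6.5400
= 0.7333

0.7333


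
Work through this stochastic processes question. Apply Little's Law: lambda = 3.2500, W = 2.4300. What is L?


Little's Law: L = lambda * W
= 3.2500 * 2.4300
= 7.8975

7.8975


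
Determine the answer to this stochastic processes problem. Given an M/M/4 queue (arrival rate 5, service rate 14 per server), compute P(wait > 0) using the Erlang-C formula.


a = lambda/mu = 0.3571
rho = a/c = 0.0893
Erlang-C formula applied:
C(c,a) = 5.2079e-04

5.2079e-04


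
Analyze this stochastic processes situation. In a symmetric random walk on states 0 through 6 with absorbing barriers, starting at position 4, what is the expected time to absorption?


For symmetric RW on 0,...,N with absorbing barriers, E(i) = i*(N-i)
E(4) = 4 * 2 = 8

8


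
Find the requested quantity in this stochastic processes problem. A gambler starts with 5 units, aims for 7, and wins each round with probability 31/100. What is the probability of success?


Gambler's ruin formula:
r = q/p = 0.6900/0.3100 = 2.2258
P(win) = (1 - r^i)/(1 - r^N)
= (1 - 2.2258^5)/(1 - 2.2258^7)
= 0.1989

0.1989


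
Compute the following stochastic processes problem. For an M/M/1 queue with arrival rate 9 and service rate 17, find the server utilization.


rho = lambda/mu
= 9/17
= 0.5294

0.5294


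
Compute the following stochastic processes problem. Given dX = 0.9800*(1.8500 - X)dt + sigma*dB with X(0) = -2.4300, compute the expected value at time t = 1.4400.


E[X(t)] = mu + (X(0) - mu)*exp(-theta*t)
= 1.8500 + (-2.4300 - 1.8500)*exp(-0.9800*1.4400)
= 1.8500 + -4.2800 * 0.2439
= 0.8063

0.8063


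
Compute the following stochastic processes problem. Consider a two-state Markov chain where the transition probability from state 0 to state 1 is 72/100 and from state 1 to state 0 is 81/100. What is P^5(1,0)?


Computing P^5 by matrix multiplication.
P = [[0.2800, 0.7200], [0.8100, 0.1900]]
After raising P to the power 5:
P^5(1,0) = 0.5516

0.5516


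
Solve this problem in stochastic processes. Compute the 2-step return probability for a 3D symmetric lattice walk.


P(return in 2 steps) = P(reverse first step) = 1/(2d)
= 1/6
= 0.1667

0.1667


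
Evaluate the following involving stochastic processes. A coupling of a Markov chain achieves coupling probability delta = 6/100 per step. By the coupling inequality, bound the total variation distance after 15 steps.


TV distance bound <= (1-delta)^n
= (1 - 0.0600)^15
= 0.9400^15
= 0.3953

0.3953


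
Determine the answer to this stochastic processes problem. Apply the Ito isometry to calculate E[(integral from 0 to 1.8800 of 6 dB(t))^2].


By Ito isometry: E[(int f dB)^2] = int f^2 dt
= 6^2 * 1.8800
= 36 * 1.8800 = 67.6800

67.6800


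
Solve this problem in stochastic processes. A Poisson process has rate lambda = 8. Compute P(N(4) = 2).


P(N(t)=k) = (lambda*t)^k * exp(-lambda*t) / k!
lambda*t = 32
= 32^2 * exp(-32) / 2!
= 1024 * 1.2664e-14 / 2
= 6.4841e-12

6.4841e-12


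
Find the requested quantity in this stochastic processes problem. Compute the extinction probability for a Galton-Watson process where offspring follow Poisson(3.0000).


Since mu = 3.0000 > 1, extinction prob q < 1.
Solve s = exp(mu*(s-1)) iteratively.
q = 0.0595

0.0595


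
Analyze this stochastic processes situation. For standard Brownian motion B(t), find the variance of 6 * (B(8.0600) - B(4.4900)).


Var(alpha*(B(t)-B(s))) = alpha^2 * (t-s)
= 6^2 * (8.0600 - 4.4900)
= 36 * 3.5700
= 128.5200

128.5200


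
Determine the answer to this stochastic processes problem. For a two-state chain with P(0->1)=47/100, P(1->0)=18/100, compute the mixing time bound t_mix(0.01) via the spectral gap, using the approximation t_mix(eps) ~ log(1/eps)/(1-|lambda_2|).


lambda_2 = |1 - p01 - p10| = |1 - 0.4700 - 0.1800| = 0.3500
t_mix ~ log(1/eps)/(1 - |lambda_2|)
= log(100)/(1 - 0.3500) = 4.6052/0.6500
= 7.0849

7.0849


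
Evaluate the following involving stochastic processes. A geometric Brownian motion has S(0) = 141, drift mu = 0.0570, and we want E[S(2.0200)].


E[S(t)] = S(0) * exp(mu * t)
= 141 * exp(0.0570 * 2.0200)
= 141 * 1.1220
= 158.2063

158.2063


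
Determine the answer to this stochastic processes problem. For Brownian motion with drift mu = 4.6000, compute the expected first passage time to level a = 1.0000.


Expected first passage time = a/mu
= 1.0000/4.6000
= 0.2174

0.2174


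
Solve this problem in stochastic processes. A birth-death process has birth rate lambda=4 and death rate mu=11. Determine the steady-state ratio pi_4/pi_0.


For birth-death process, pi_n/pi_0 = (lambda/mu)^n
= (4/11)^4
= 0.0175

0.0175


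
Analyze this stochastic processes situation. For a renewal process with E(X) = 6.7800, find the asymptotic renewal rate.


Long-run renewal rate = 1/E(X)
= 1/6.7800
= 0.1475

0.1475


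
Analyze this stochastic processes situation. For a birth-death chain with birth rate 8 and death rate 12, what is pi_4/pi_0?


For birth-death process, pi_n/pi_0 = (lambda/mu)^n
= (8/12)^4
= 0.1975

0.1975


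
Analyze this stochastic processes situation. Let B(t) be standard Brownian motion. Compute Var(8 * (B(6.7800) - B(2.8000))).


Var(alpha*(B(t)-B(s))) = alpha^2 * (t-s)
= 8^2 * (6.7800 - 2.8000)
= 64 * 3.9800
= 254.7200

254.7200


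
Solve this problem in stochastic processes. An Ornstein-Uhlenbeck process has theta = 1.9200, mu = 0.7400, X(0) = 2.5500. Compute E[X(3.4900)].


E[X(t)] = mu + (X(0) - mu)*exp(-theta*t)
= 0.7400 + (2.5500 - 0.7400)*exp(-1.9200*3.4900)
= 0.7400 + 1.8100 * 0.0012
= 0.7422

0.7422


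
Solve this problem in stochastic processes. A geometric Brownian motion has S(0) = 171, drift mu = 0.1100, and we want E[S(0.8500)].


E[S(t)] = S(0) * exp(mu * t)
= 171 * exp(0.1100 * 0.8500)
= 171 * 1.0980
= 187.7598

187.7598


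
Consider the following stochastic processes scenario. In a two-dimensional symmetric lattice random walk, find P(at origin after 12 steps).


P = C(12,6)^2 / 4^12
= 924^2 / 16777216
= 853776 / 16777216
= 0.0509

0.0509


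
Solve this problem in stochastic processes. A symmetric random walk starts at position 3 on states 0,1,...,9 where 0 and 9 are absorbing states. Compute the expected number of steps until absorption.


For symmetric RW on 0,...,N with absorbing barriers, E(i) = i*(N-i)
E(3) = 3 * 6 = 18

18


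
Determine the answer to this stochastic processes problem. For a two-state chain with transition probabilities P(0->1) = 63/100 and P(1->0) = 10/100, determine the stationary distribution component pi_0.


Stationary distribution: pi_0 = p10/(p01+p10), pi_1 = p01/(p01+p10)
p01 = 0.6300, p10 = 0.1000
pi_0 = 0.1370

0.1370


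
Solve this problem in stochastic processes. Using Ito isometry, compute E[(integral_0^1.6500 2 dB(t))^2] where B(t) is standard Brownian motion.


By Ito isometry: E[(int f dB)^2] = int f^2 dt
= 2^2 * 1.6500
= 4 * 1.6500 = 6.6000

6.6000


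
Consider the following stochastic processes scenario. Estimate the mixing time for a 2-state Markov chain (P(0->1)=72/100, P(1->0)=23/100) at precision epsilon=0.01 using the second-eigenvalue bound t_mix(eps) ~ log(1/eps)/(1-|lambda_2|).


lambda_2 = |1 - p01 - p10| = |1 - 0.7200 - 0.2300| = 0.0500
t_mix ~ log(1/eps)/(1 - |lambda_2|)
= log(100)/(1 - 0.0500) = 4.6052/0.9500
= 4.8475

4.8475


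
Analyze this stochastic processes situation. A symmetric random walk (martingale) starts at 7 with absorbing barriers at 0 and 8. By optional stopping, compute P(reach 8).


By optional stopping theorem: E(M at tau) = M(0) = 7
P(hit 8)*8 + P(hit 0)*0 = 7
P(hit 8) = (7 - 0)/(8 - 0) = 7/8 = 0.8750

0.8750


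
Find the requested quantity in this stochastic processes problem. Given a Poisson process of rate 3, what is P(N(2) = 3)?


P(N(t)=k) = (lambda*t)^k * exp(-lambda*t) / k!
lambda*t = 6
= 6^3 * exp(-6) / 3!
= 216 * 0.0025 / 6
= 0.0892

0.0892


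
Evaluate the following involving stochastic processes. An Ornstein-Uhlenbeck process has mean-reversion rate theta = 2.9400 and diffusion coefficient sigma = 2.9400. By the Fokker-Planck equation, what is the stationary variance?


Stationary variance = sigma^2 / (2*theta)
= 2.9400^2 / (2*2.9400)
= 8.6436 / 5.8800
= 1.4700

1.4700


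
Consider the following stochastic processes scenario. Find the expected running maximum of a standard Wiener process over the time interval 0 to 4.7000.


E(max B(s)) = sqrt(2t/pi)
= sqrt(2*4.7000/pi)
= sqrt(2.9921)
= 1.7298

1.7298


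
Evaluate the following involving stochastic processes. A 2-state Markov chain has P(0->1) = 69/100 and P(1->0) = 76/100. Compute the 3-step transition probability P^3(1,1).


Computing P^3 by matrix multiplication.
P = [[0.3100, 0.6900], [0.7600, 0.2400]]
After raising P to the power 3:
P^3(1,1) = 0.4281

0.4281


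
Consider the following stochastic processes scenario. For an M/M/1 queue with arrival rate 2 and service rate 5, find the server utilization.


rho = lambda/mu
= 2/5
= 0.4000

0.4000


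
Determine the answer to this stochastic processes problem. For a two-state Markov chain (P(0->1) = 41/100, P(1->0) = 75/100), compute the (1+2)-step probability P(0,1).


P^3 = P^1 * P^2
Computing via matrix multiplication of the transition matrix.
Entry (0,1) of P^3 = 0.3549

0.3549


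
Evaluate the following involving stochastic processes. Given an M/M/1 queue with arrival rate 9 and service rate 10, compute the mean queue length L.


rho = 9/10 = 0.9000
L = rho/(1-rho)
= 0.9000/0.1000
= 9.0000

9.0000


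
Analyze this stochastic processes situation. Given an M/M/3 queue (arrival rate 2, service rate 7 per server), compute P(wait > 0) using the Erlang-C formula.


a = lambda/mu = 0.2857
rho = a/c = 0.0952
Erlang-C formula applied:
C(c,a) = 0.0032

0.0032


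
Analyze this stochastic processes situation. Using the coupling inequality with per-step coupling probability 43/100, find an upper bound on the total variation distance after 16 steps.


TV distance bound <= (1-delta)^n
= (1 - 0.4300)^16
= 0.5700^16
= 1.2416e-04

1.2416e-04


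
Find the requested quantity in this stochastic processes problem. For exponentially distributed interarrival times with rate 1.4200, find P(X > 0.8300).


P(X > t) = exp(-lambda * t)
= exp(-1.4200 * 0.8300)
= exp(-1.1786) = 0.3077

0.3077


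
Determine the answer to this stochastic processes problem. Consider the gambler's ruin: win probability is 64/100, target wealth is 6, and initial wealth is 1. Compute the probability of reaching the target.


Gambler's ruin formula:
r = q/p = 0.3600/0.6400 = 0.5625
P(win) = (1 - r^i)/(1 - r^N)
= (1 - 0.5625^1)/(1 - 0.5625^6)
= 0.4518

0.4518


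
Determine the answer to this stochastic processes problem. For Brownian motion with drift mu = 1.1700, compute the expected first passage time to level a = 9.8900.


Expected first passage time = a/mu
= 9.8900/1.1700
= 8.4530

8.4530


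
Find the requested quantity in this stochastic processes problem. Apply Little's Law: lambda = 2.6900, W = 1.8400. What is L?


Little's Law: L = lambda * W
= 2.6900 * 1.8400
= 4.9496

4.9496


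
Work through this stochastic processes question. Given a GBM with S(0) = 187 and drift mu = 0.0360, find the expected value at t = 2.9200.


E[S(t)] = S(0) * exp(mu * t)
= 187 * exp(0.0360 * 2.9200)
= 187 * 1.1108
= 207.7278

207.7278


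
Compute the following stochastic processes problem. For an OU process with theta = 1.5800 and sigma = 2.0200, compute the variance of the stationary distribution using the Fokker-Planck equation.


Stationary variance = sigma^2 / (2*theta)
= 2.0200^2 / (2*1.5800)
= 4.0804 / 3.1600
= 1.2913

1.2913


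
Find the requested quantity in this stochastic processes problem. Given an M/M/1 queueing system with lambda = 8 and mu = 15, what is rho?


rho = lambda/mu
= 8/15
= 0.5333

0.5333


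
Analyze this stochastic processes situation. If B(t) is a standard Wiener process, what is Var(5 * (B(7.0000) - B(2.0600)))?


Var(alpha*(B(t)-B(s))) = alpha^2 * (t-s)
= 5^2 * (7.0000 - 2.0600)
= 25 * 4.9400
= 123.5000

123.5000


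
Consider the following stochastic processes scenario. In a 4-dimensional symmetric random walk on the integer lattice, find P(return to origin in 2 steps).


P(return in 2 steps) = P(reverse first step) = 1/(2d)
= 1/8
= 0.1250

0.1250


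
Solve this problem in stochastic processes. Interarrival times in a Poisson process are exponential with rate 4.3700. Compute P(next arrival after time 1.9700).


P(X > t) = exp(-lambda * t)
= exp(-4.3700 * 1.9700)
= exp(-8.6089) = 1.8247e-04

1.8247e-04


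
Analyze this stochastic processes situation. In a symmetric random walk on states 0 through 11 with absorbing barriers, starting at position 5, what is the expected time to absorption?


For symmetric RW on 0,...,N with absorbing barriers, E(i) = i*(N-i)
E(5) = 5 * 6 = 30

30


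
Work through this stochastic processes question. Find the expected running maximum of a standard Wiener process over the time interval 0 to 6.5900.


E(max B(s)) = sqrt(2t/pi)
= sqrt(2*6.5900/pi)
= sqrt(4.1953)
= 2.0482

2.0482


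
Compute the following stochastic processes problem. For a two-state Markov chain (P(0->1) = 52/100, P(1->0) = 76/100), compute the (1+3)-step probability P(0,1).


P^4 = P^1 * P^3
Computing via matrix multiplication of the transition matrix.
Entry (0,1) of P^4 = 0.4038

0.4038


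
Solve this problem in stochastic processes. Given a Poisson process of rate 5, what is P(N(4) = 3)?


P(N(t)=k) = (lambda*t)^k * exp(-lambda*t) / k!
lambda*t = 20
= 20^3 * exp(-20) / 3!
= 8000 * 2.0612e-09 / 6
= 2.7482e-06

2.7482e-06


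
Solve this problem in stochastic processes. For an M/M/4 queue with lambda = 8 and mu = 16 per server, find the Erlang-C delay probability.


a = lambda/mu = 0.5000
rho = a/c = 0.1250
Erlang-C formula applied:
C(c,a) = 0.0018

0.0018


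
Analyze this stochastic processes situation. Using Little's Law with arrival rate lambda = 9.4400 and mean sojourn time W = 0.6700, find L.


Little's Law: L = lambda * W
= 9.4400 * 0.6700
= 6.3248

6.3248


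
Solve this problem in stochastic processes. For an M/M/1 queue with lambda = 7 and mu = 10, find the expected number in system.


rho = 7/10 = 0.7000
L = rho/(1-rho)
= 0.7000/0.3000
= 2.3333

2.3333


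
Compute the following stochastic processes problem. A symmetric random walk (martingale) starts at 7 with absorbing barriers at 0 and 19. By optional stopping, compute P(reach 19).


By optional stopping theorem: E(M at tau) = M(0) = 7
P(hit 19)*19 + P(hit 0)*0 = 7
P(hit 19) = (7 - 0)/(19 - 0) = 7/19 = 0.3684

0.3684


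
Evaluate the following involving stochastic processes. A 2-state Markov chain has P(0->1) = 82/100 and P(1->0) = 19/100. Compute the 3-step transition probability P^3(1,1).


Computing P^3 by matrix multiplication.
P = [[0.1800, 0.8200], [0.1900, 0.8100]]
After raising P to the power 3:
P^3(1,1) = 0.8119

0.8119


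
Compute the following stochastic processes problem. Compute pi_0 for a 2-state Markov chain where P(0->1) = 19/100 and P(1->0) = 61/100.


Stationary distribution: pi_0 = p10/(p01+p10), pi_1 = p01/(p01+p10)
p01 = 0.1900, p10 = 0.6100
pi_0 = 0.7625

0.7625


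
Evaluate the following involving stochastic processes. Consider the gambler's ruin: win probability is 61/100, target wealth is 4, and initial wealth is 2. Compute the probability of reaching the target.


Gambler's ruin formula:
r = q/p = 0.3900/0.6100 = 0.6393
P(win) = (1 - r^i)/(1 - r^N)
= (1 - 0.6393^2)/(1 - 0.6393^4)
= 0.7098

0.7098


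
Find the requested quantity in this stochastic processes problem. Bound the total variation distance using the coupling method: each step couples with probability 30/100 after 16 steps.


TV distance bound <= (1-delta)^n
= (1 - 0.3000)^16
= 0.7000^16
= 0.0033

0.0033


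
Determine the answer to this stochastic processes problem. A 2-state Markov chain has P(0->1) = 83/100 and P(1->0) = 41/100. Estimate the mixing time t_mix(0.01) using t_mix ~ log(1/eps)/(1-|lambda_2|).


lambda_2 = |1 - p01 - p10| = |1 - 0.8300 - 0.4100| = 0.2400
t_mix ~ log(1/eps)/(1 - |lambda_2|)
= log(100)/(1 - 0.2400) = 4.6052/0.7600
= 6.0594

6.0594


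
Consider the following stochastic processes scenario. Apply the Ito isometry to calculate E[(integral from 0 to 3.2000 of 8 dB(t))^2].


By Ito isometry: E[(int f dB)^2] = int f^2 dt
= 8^2 * 3.2000
= 64 * 3.2000 = 204.8000

204.8000


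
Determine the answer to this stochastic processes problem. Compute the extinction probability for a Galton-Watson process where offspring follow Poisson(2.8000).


Since mu = 2.8000 > 1, extinction prob q < 1.
Solve s = exp(mu*(s-1)) iteratively.
q = 0.0750

0.0750


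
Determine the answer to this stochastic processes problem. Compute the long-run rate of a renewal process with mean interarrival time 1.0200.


Long-run renewal rate = 1/E(X)
= 1/1.0200
= 0.9804

0.9804


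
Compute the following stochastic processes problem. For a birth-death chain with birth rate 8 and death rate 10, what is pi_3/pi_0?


For birth-death process, pi_n/pi_0 = (lambda/mu)^n
= (8/10)^3
= 0.5120

0.5120


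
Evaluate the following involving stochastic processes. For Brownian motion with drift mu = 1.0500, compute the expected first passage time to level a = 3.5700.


Expected first passage time = a/mu
= 3.5700/1.0500
= 3.4000

3.4000


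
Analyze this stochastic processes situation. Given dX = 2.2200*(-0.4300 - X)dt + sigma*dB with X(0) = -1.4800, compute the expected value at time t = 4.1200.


E[X(t)] = mu + (X(0) - mu)*exp(-theta*t)
= -0.4300 + (-1.4800 - -0.4300)*exp(-2.2200*4.1200)
= -0.4300 + -1.0500 * 1.0660e-04
= -0.4301

-0.4301


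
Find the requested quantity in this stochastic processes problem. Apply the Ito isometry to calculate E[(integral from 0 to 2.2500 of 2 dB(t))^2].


By Ito isometry: E[(int f dB)^2] = int f^2 dt
= 2^2 * 2.2500
= 4 * 2.2500 = 9.0000

9.0000


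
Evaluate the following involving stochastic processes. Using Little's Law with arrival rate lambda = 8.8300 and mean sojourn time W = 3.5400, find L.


Little's Law: L = lambda * W
= 8.8300 * 3.5400
= 31.2582

31.2582


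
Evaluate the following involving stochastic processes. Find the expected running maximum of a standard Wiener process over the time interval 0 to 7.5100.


E(max B(s)) = sqrt(2t/pi)
= sqrt(2*7.5100/pi)
= sqrt(4.7810)
= 2.1866

2.1866


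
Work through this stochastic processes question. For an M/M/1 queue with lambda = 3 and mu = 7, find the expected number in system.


rho = 3/7 = 0.4286
L = rho/(1-rho)
= 0.4286/0.5714
= 0.7500

0.7500


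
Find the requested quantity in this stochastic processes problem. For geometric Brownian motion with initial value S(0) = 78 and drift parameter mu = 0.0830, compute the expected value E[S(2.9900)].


E[S(t)] = S(0) * exp(mu * t)
= 78 * exp(0.0830 * 2.9900)
= 78 * 1.2817
= 99.9709

99.9709


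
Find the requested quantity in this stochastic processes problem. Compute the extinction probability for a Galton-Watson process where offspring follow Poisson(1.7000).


Since mu = 1.7000 > 1, extinction prob q < 1.
Solve s = exp(mu*(s-1)) iteratively.
q = 0.3088

0.3088


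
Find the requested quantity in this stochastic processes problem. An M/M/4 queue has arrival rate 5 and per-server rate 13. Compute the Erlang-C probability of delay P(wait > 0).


a = lambda/mu = 0.3846
rho = a/c = 0.0962
Erlang-C formula applied:
C(c,a) = 6.8669e-04

6.8669e-04


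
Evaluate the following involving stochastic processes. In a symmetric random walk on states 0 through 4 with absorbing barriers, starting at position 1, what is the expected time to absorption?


For symmetric RW on 0,...,N with absorbing barriers, E(i) = i*(N-i)
E(1) = 1 * 3 = 3

3


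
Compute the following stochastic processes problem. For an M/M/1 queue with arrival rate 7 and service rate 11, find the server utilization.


rho = lambda/mu
= 7/11
= 0.6364

0.6364


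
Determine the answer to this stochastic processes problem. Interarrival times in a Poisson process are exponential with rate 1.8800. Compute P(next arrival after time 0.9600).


P(X > t) = exp(-lambda * t)
= exp(-1.8800 * 0.9600)
= exp(-1.8048) = 0.1645

0.1645


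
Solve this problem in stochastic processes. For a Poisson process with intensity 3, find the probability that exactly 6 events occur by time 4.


P(N(t)=k) = (lambda*t)^k * exp(-lambda*t) / k!
lambda*t = 12
= 12^6 * exp(-12) / 6!
= 2985984 * 6.1442e-06 / 720
= 0.0255

0.0255


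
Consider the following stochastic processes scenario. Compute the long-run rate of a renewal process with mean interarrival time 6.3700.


Long-run renewal rate = 1/E(X)
= 1/6.3700
= 0.1570

0.1570


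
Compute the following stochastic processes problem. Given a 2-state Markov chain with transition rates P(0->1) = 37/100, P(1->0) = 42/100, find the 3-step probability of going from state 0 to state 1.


Computing P^3 by matrix multiplication.
P = [[0.6300, 0.3700], [0.4200, 0.5800]]
After raising P to the power 3:
P^3(0,1) = 0.4640

0.4640


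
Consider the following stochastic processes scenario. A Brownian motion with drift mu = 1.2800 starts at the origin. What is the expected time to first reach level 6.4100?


Expected first passage time = a/mu
= 6.4100/1.2800
= 5.0078

5.0078


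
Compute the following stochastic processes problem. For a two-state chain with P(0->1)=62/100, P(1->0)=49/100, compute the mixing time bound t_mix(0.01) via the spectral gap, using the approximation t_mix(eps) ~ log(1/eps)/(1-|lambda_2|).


lambda_2 = |1 - p01 - p10| = |1 - 0.6200 - 0.4900| = 0.1100
t_mix ~ log(1/eps)/(1 - |lambda_2|)
= log(100)/(1 - 0.1100) = 4.6052/0.8900
= 5.1743

5.1743


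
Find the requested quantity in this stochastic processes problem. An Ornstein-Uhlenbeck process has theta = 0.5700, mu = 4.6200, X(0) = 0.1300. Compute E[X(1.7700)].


E[X(t)] = mu + (X(0) - mu)*exp(-theta*t)
= 4.6200 + (0.1300 - 4.6200)*exp(-0.5700*1.7700)
= 4.6200 + -4.4900 * 0.3646
= 2.9829

2.9829


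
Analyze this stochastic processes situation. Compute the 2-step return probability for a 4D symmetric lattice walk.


P(return in 2 steps) = P(reverse first step) = 1/(2d)
= 1/8
= 0.1250

0.1250


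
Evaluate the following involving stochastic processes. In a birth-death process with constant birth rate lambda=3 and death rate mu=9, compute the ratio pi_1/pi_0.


For birth-death process, pi_n/pi_0 = (lambda/mu)^n
= (3/9)^1
= 0.3333

0.3333


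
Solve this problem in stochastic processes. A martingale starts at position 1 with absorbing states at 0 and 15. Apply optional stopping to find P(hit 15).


By optional stopping theorem: E(M at tau) = M(0) = 1
P(hit 15)*15 + P(hit 0)*0 = 1
P(hit 15) = (1 - 0)/(15 - 0) = 1/15 = 0.0667

0.0667


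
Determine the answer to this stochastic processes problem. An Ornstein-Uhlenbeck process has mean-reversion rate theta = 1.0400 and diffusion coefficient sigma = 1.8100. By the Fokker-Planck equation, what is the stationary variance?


Stationary variance = sigma^2 / (2*theta)
= 1.8100^2 / (2*1.0400)
= 3.2761 / 2.0800
= 1.5750

1.5750


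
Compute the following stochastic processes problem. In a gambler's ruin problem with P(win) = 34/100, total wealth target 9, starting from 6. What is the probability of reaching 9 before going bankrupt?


Gambler's ruin formula:
r = q/p = 0.6600/0.3400 = 1.9412
P(win) = (1 - r^i)/(1 - r^N)
= (1 - 1.9412^6)/(1 - 1.9412^9)
= 0.1345

0.1345


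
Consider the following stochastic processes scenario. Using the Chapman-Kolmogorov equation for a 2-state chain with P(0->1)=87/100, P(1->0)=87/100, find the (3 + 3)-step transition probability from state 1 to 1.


P^6 = P^3 * P^3
Computing via matrix multiplication of the transition matrix.
Entry (1,1) of P^6 = 0.5821

0.5821


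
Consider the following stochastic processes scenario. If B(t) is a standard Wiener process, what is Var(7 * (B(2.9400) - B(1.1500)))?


Var(alpha*(B(t)-B(s))) = alpha^2 * (t-s)
= 7^2 * (2.9400 - 1.1500)
= 49 * 1.7900
= 87.7100

87.7100


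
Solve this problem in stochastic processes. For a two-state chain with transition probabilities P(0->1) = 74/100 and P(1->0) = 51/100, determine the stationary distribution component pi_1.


Stationary distribution: pi_0 = p10/(p01+p10), pi_1 = p01/(p01+p10)
p01 = 0.7400, p10 = 0.5100
pi_1 = 0.5920

0.5920


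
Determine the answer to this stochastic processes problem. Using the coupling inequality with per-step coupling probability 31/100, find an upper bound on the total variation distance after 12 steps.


TV distance bound <= (1-delta)^n
= (1 - 0.3100)^12
= 0.6900^12
= 0.0116

0.0116


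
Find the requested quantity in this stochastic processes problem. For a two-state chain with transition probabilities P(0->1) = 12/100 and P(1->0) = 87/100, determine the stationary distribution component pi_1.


Stationary distribution: pi_0 = p10/(p01+p10), pi_1 = p01/(p01+p10)
p01 = 0.1200, p10 = 0.8700
pi_1 = 0.1212

0.1212


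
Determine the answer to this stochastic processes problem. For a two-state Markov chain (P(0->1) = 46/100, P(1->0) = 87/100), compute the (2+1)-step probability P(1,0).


P^3 = P^2 * P^1
Computing via matrix multiplication of the transition matrix.
Entry (1,0) of P^3 = 0.6776

0.6776


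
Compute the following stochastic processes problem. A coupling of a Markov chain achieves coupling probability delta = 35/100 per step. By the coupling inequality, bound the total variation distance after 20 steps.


TV distance bound <= (1-delta)^n
= (1 - 0.3500)^20
= 0.6500^20
= 1.8125e-04

1.8125e-04


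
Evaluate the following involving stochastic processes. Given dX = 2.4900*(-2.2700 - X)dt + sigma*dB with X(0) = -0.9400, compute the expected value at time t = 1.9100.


E[X(t)] = mu + (X(0) - mu)*exp(-theta*t)
= -2.2700 + (-0.9400 - -2.2700)*exp(-2.4900*1.9100)
= -2.2700 + 1.3300 * 0.0086
= -2.2586

-2.2586


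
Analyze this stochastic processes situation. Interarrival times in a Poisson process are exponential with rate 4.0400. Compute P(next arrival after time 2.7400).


P(X > t) = exp(-lambda * t)
= exp(-4.0400 * 2.7400)
= exp(-11.0696) = 1.5579e-05

1.5579e-05


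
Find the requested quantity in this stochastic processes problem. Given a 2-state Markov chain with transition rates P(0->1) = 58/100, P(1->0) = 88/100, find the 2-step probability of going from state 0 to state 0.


Computing P^2 by matrix multiplication.
P = [[0.4200, 0.5800], [0.8800, 0.1200]]
After raising P to the power 2:
P^2(0,0) = 0.6868

0.6868
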